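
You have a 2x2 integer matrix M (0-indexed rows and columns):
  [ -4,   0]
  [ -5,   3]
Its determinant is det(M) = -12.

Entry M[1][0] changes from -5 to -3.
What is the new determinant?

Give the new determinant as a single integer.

det is linear in row 1: changing M[1][0] by delta changes det by delta * cofactor(1,0).
Cofactor C_10 = (-1)^(1+0) * minor(1,0) = 0
Entry delta = -3 - -5 = 2
Det delta = 2 * 0 = 0
New det = -12 + 0 = -12

Answer: -12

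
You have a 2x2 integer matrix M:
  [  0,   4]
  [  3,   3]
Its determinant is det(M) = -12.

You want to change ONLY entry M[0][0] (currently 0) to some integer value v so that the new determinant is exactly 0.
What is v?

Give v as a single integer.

det is linear in entry M[0][0]: det = old_det + (v - 0) * C_00
Cofactor C_00 = 3
Want det = 0: -12 + (v - 0) * 3 = 0
  (v - 0) = 12 / 3 = 4
  v = 0 + (4) = 4

Answer: 4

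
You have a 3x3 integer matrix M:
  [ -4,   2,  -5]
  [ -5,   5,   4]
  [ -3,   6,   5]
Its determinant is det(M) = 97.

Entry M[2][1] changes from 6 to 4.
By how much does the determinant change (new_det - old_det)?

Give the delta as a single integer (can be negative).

Answer: -82

Derivation:
Cofactor C_21 = 41
Entry delta = 4 - 6 = -2
Det delta = entry_delta * cofactor = -2 * 41 = -82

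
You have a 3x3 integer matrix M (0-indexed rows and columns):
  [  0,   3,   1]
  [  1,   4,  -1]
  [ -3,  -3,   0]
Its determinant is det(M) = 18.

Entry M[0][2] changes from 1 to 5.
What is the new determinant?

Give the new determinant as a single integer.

det is linear in row 0: changing M[0][2] by delta changes det by delta * cofactor(0,2).
Cofactor C_02 = (-1)^(0+2) * minor(0,2) = 9
Entry delta = 5 - 1 = 4
Det delta = 4 * 9 = 36
New det = 18 + 36 = 54

Answer: 54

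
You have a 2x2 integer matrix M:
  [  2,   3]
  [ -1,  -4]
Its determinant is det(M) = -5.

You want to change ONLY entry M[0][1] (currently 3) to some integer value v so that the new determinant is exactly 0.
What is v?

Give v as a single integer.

det is linear in entry M[0][1]: det = old_det + (v - 3) * C_01
Cofactor C_01 = 1
Want det = 0: -5 + (v - 3) * 1 = 0
  (v - 3) = 5 / 1 = 5
  v = 3 + (5) = 8

Answer: 8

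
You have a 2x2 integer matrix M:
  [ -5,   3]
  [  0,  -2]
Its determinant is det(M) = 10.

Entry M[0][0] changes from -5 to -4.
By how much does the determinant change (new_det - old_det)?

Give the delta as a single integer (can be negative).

Cofactor C_00 = -2
Entry delta = -4 - -5 = 1
Det delta = entry_delta * cofactor = 1 * -2 = -2

Answer: -2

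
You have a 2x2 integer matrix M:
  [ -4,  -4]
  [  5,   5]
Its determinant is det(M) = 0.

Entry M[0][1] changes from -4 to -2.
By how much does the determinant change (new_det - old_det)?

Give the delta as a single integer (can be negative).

Cofactor C_01 = -5
Entry delta = -2 - -4 = 2
Det delta = entry_delta * cofactor = 2 * -5 = -10

Answer: -10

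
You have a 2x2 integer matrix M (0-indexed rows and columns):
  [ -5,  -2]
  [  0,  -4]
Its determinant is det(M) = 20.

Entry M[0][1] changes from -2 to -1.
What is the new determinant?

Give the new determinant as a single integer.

det is linear in row 0: changing M[0][1] by delta changes det by delta * cofactor(0,1).
Cofactor C_01 = (-1)^(0+1) * minor(0,1) = 0
Entry delta = -1 - -2 = 1
Det delta = 1 * 0 = 0
New det = 20 + 0 = 20

Answer: 20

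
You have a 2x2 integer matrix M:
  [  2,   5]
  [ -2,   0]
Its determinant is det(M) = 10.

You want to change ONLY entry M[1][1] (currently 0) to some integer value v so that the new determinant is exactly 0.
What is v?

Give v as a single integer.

Answer: -5

Derivation:
det is linear in entry M[1][1]: det = old_det + (v - 0) * C_11
Cofactor C_11 = 2
Want det = 0: 10 + (v - 0) * 2 = 0
  (v - 0) = -10 / 2 = -5
  v = 0 + (-5) = -5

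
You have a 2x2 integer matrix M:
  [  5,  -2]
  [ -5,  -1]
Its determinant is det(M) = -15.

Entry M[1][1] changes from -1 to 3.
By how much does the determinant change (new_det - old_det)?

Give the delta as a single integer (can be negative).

Cofactor C_11 = 5
Entry delta = 3 - -1 = 4
Det delta = entry_delta * cofactor = 4 * 5 = 20

Answer: 20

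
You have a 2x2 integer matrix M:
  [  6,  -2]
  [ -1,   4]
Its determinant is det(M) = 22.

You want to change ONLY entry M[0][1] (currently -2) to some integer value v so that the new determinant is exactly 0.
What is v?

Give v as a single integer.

det is linear in entry M[0][1]: det = old_det + (v - -2) * C_01
Cofactor C_01 = 1
Want det = 0: 22 + (v - -2) * 1 = 0
  (v - -2) = -22 / 1 = -22
  v = -2 + (-22) = -24

Answer: -24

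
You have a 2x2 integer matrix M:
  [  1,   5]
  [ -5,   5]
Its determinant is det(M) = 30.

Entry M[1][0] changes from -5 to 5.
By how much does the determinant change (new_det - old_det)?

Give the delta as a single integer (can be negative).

Cofactor C_10 = -5
Entry delta = 5 - -5 = 10
Det delta = entry_delta * cofactor = 10 * -5 = -50

Answer: -50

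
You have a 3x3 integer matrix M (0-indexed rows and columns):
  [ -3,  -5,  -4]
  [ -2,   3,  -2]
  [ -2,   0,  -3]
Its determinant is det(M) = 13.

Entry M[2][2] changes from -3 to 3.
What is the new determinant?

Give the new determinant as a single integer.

det is linear in row 2: changing M[2][2] by delta changes det by delta * cofactor(2,2).
Cofactor C_22 = (-1)^(2+2) * minor(2,2) = -19
Entry delta = 3 - -3 = 6
Det delta = 6 * -19 = -114
New det = 13 + -114 = -101

Answer: -101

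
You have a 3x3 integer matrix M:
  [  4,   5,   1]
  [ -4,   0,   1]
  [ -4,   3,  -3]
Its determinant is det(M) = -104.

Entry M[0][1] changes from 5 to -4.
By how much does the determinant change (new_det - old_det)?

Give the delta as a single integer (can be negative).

Answer: 144

Derivation:
Cofactor C_01 = -16
Entry delta = -4 - 5 = -9
Det delta = entry_delta * cofactor = -9 * -16 = 144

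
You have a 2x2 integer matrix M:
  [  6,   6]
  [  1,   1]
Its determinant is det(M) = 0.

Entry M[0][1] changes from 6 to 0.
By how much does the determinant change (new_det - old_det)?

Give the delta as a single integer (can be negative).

Answer: 6

Derivation:
Cofactor C_01 = -1
Entry delta = 0 - 6 = -6
Det delta = entry_delta * cofactor = -6 * -1 = 6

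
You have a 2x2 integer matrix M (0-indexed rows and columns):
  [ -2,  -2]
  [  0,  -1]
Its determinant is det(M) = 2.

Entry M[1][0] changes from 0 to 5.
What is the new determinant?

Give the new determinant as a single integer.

Answer: 12

Derivation:
det is linear in row 1: changing M[1][0] by delta changes det by delta * cofactor(1,0).
Cofactor C_10 = (-1)^(1+0) * minor(1,0) = 2
Entry delta = 5 - 0 = 5
Det delta = 5 * 2 = 10
New det = 2 + 10 = 12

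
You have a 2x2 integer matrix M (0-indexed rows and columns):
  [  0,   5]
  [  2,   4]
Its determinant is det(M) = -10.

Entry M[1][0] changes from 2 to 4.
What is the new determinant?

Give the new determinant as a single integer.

Answer: -20

Derivation:
det is linear in row 1: changing M[1][0] by delta changes det by delta * cofactor(1,0).
Cofactor C_10 = (-1)^(1+0) * minor(1,0) = -5
Entry delta = 4 - 2 = 2
Det delta = 2 * -5 = -10
New det = -10 + -10 = -20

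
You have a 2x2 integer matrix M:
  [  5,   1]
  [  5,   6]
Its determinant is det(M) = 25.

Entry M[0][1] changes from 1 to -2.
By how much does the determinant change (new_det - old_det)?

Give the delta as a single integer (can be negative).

Answer: 15

Derivation:
Cofactor C_01 = -5
Entry delta = -2 - 1 = -3
Det delta = entry_delta * cofactor = -3 * -5 = 15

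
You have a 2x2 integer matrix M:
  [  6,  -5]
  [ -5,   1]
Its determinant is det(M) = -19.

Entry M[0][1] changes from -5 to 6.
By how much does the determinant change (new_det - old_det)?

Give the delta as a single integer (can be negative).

Answer: 55

Derivation:
Cofactor C_01 = 5
Entry delta = 6 - -5 = 11
Det delta = entry_delta * cofactor = 11 * 5 = 55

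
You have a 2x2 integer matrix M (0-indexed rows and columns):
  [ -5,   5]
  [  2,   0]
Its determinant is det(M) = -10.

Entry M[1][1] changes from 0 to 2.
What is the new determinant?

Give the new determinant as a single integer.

det is linear in row 1: changing M[1][1] by delta changes det by delta * cofactor(1,1).
Cofactor C_11 = (-1)^(1+1) * minor(1,1) = -5
Entry delta = 2 - 0 = 2
Det delta = 2 * -5 = -10
New det = -10 + -10 = -20

Answer: -20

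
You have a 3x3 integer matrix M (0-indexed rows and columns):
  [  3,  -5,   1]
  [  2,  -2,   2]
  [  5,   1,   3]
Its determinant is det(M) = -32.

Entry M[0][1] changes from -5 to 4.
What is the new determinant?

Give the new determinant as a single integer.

det is linear in row 0: changing M[0][1] by delta changes det by delta * cofactor(0,1).
Cofactor C_01 = (-1)^(0+1) * minor(0,1) = 4
Entry delta = 4 - -5 = 9
Det delta = 9 * 4 = 36
New det = -32 + 36 = 4

Answer: 4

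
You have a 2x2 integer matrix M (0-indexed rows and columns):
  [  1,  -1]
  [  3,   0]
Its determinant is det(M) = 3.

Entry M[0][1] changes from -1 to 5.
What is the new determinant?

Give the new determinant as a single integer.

Answer: -15

Derivation:
det is linear in row 0: changing M[0][1] by delta changes det by delta * cofactor(0,1).
Cofactor C_01 = (-1)^(0+1) * minor(0,1) = -3
Entry delta = 5 - -1 = 6
Det delta = 6 * -3 = -18
New det = 3 + -18 = -15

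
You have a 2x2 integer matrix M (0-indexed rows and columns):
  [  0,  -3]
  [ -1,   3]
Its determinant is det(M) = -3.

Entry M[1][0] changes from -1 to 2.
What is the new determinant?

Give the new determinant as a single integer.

Answer: 6

Derivation:
det is linear in row 1: changing M[1][0] by delta changes det by delta * cofactor(1,0).
Cofactor C_10 = (-1)^(1+0) * minor(1,0) = 3
Entry delta = 2 - -1 = 3
Det delta = 3 * 3 = 9
New det = -3 + 9 = 6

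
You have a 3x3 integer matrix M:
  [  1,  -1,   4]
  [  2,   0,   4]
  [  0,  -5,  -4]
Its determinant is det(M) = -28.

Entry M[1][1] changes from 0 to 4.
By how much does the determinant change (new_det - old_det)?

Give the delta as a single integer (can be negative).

Cofactor C_11 = -4
Entry delta = 4 - 0 = 4
Det delta = entry_delta * cofactor = 4 * -4 = -16

Answer: -16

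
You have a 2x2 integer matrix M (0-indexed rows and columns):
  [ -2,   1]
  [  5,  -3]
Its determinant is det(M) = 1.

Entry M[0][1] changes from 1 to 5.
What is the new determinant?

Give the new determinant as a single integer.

det is linear in row 0: changing M[0][1] by delta changes det by delta * cofactor(0,1).
Cofactor C_01 = (-1)^(0+1) * minor(0,1) = -5
Entry delta = 5 - 1 = 4
Det delta = 4 * -5 = -20
New det = 1 + -20 = -19

Answer: -19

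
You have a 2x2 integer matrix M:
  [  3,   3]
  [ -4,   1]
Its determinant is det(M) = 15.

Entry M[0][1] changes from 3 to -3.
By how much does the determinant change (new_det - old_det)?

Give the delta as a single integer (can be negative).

Answer: -24

Derivation:
Cofactor C_01 = 4
Entry delta = -3 - 3 = -6
Det delta = entry_delta * cofactor = -6 * 4 = -24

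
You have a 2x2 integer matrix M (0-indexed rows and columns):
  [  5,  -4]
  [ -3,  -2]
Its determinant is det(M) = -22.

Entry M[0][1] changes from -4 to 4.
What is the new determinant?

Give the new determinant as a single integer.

det is linear in row 0: changing M[0][1] by delta changes det by delta * cofactor(0,1).
Cofactor C_01 = (-1)^(0+1) * minor(0,1) = 3
Entry delta = 4 - -4 = 8
Det delta = 8 * 3 = 24
New det = -22 + 24 = 2

Answer: 2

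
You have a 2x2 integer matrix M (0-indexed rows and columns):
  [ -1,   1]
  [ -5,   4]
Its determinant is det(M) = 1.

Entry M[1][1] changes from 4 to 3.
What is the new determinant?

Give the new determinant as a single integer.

Answer: 2

Derivation:
det is linear in row 1: changing M[1][1] by delta changes det by delta * cofactor(1,1).
Cofactor C_11 = (-1)^(1+1) * minor(1,1) = -1
Entry delta = 3 - 4 = -1
Det delta = -1 * -1 = 1
New det = 1 + 1 = 2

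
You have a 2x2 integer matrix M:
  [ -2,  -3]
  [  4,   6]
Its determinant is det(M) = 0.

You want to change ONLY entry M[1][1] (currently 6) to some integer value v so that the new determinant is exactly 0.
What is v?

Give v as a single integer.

det is linear in entry M[1][1]: det = old_det + (v - 6) * C_11
Cofactor C_11 = -2
Want det = 0: 0 + (v - 6) * -2 = 0
  (v - 6) = 0 / -2 = 0
  v = 6 + (0) = 6

Answer: 6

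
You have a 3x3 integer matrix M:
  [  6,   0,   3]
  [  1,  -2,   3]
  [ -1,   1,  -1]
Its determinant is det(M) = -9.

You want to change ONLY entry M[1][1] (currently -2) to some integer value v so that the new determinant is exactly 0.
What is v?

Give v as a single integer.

Answer: -5

Derivation:
det is linear in entry M[1][1]: det = old_det + (v - -2) * C_11
Cofactor C_11 = -3
Want det = 0: -9 + (v - -2) * -3 = 0
  (v - -2) = 9 / -3 = -3
  v = -2 + (-3) = -5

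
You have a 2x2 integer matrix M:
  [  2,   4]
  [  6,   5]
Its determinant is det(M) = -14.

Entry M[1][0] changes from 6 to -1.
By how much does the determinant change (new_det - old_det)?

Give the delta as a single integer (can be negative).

Cofactor C_10 = -4
Entry delta = -1 - 6 = -7
Det delta = entry_delta * cofactor = -7 * -4 = 28

Answer: 28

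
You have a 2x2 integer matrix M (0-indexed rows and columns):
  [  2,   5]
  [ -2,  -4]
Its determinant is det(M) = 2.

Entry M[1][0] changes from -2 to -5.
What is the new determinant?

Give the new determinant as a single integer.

det is linear in row 1: changing M[1][0] by delta changes det by delta * cofactor(1,0).
Cofactor C_10 = (-1)^(1+0) * minor(1,0) = -5
Entry delta = -5 - -2 = -3
Det delta = -3 * -5 = 15
New det = 2 + 15 = 17

Answer: 17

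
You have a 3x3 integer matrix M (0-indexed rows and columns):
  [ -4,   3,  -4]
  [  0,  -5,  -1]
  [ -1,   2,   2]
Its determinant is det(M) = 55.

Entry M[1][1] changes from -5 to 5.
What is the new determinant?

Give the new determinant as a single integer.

det is linear in row 1: changing M[1][1] by delta changes det by delta * cofactor(1,1).
Cofactor C_11 = (-1)^(1+1) * minor(1,1) = -12
Entry delta = 5 - -5 = 10
Det delta = 10 * -12 = -120
New det = 55 + -120 = -65

Answer: -65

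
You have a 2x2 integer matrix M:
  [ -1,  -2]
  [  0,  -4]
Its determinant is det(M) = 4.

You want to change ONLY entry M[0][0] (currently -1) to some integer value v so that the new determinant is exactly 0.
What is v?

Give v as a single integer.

det is linear in entry M[0][0]: det = old_det + (v - -1) * C_00
Cofactor C_00 = -4
Want det = 0: 4 + (v - -1) * -4 = 0
  (v - -1) = -4 / -4 = 1
  v = -1 + (1) = 0

Answer: 0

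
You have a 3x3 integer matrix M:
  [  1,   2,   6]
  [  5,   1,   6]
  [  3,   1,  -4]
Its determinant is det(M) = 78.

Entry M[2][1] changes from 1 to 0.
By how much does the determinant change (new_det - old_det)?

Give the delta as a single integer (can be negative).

Cofactor C_21 = 24
Entry delta = 0 - 1 = -1
Det delta = entry_delta * cofactor = -1 * 24 = -24

Answer: -24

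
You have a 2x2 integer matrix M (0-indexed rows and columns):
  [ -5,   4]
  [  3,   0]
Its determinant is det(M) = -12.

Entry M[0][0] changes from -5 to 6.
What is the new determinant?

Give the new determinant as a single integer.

Answer: -12

Derivation:
det is linear in row 0: changing M[0][0] by delta changes det by delta * cofactor(0,0).
Cofactor C_00 = (-1)^(0+0) * minor(0,0) = 0
Entry delta = 6 - -5 = 11
Det delta = 11 * 0 = 0
New det = -12 + 0 = -12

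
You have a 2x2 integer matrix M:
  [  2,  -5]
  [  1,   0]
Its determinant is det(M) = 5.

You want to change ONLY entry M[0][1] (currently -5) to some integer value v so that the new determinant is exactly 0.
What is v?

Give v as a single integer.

det is linear in entry M[0][1]: det = old_det + (v - -5) * C_01
Cofactor C_01 = -1
Want det = 0: 5 + (v - -5) * -1 = 0
  (v - -5) = -5 / -1 = 5
  v = -5 + (5) = 0

Answer: 0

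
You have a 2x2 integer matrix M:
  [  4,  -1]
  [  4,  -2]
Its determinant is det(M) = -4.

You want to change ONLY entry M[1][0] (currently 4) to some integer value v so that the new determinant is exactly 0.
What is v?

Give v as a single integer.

Answer: 8

Derivation:
det is linear in entry M[1][0]: det = old_det + (v - 4) * C_10
Cofactor C_10 = 1
Want det = 0: -4 + (v - 4) * 1 = 0
  (v - 4) = 4 / 1 = 4
  v = 4 + (4) = 8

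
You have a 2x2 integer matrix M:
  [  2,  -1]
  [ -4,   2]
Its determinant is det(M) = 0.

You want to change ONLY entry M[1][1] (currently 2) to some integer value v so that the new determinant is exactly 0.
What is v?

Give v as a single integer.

Answer: 2

Derivation:
det is linear in entry M[1][1]: det = old_det + (v - 2) * C_11
Cofactor C_11 = 2
Want det = 0: 0 + (v - 2) * 2 = 0
  (v - 2) = 0 / 2 = 0
  v = 2 + (0) = 2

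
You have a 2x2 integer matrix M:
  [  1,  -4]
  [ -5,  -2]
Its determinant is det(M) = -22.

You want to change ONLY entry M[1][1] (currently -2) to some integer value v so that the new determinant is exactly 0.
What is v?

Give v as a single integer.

det is linear in entry M[1][1]: det = old_det + (v - -2) * C_11
Cofactor C_11 = 1
Want det = 0: -22 + (v - -2) * 1 = 0
  (v - -2) = 22 / 1 = 22
  v = -2 + (22) = 20

Answer: 20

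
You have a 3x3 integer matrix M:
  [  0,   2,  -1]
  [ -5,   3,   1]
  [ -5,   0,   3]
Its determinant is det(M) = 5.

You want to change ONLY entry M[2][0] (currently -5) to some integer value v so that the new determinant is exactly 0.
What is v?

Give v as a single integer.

det is linear in entry M[2][0]: det = old_det + (v - -5) * C_20
Cofactor C_20 = 5
Want det = 0: 5 + (v - -5) * 5 = 0
  (v - -5) = -5 / 5 = -1
  v = -5 + (-1) = -6

Answer: -6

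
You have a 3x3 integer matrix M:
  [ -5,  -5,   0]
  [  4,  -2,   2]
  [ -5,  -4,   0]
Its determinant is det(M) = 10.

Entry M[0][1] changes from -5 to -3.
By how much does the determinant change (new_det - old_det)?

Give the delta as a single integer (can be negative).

Cofactor C_01 = -10
Entry delta = -3 - -5 = 2
Det delta = entry_delta * cofactor = 2 * -10 = -20

Answer: -20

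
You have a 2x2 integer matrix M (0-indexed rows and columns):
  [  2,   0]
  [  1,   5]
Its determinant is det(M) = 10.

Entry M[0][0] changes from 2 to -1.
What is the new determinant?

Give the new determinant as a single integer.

det is linear in row 0: changing M[0][0] by delta changes det by delta * cofactor(0,0).
Cofactor C_00 = (-1)^(0+0) * minor(0,0) = 5
Entry delta = -1 - 2 = -3
Det delta = -3 * 5 = -15
New det = 10 + -15 = -5

Answer: -5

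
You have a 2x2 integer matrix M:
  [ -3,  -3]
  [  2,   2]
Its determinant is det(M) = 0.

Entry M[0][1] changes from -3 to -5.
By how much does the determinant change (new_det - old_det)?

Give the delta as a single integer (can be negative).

Cofactor C_01 = -2
Entry delta = -5 - -3 = -2
Det delta = entry_delta * cofactor = -2 * -2 = 4

Answer: 4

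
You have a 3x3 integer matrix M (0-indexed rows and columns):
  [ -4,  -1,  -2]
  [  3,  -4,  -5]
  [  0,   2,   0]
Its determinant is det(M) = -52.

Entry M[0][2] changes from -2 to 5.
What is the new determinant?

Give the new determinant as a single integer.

Answer: -10

Derivation:
det is linear in row 0: changing M[0][2] by delta changes det by delta * cofactor(0,2).
Cofactor C_02 = (-1)^(0+2) * minor(0,2) = 6
Entry delta = 5 - -2 = 7
Det delta = 7 * 6 = 42
New det = -52 + 42 = -10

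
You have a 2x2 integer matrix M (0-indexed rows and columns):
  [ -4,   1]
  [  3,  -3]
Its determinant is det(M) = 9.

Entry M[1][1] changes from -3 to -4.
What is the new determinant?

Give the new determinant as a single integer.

det is linear in row 1: changing M[1][1] by delta changes det by delta * cofactor(1,1).
Cofactor C_11 = (-1)^(1+1) * minor(1,1) = -4
Entry delta = -4 - -3 = -1
Det delta = -1 * -4 = 4
New det = 9 + 4 = 13

Answer: 13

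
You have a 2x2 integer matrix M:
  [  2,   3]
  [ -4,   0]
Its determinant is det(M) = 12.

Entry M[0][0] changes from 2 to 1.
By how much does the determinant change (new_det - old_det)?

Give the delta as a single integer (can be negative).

Cofactor C_00 = 0
Entry delta = 1 - 2 = -1
Det delta = entry_delta * cofactor = -1 * 0 = 0

Answer: 0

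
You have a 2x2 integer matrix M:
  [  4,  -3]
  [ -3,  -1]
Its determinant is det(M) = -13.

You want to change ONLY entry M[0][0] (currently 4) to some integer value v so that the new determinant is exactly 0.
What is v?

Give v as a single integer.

det is linear in entry M[0][0]: det = old_det + (v - 4) * C_00
Cofactor C_00 = -1
Want det = 0: -13 + (v - 4) * -1 = 0
  (v - 4) = 13 / -1 = -13
  v = 4 + (-13) = -9

Answer: -9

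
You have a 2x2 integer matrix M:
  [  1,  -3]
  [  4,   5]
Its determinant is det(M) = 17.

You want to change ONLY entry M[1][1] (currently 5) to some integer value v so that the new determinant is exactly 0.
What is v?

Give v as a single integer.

Answer: -12

Derivation:
det is linear in entry M[1][1]: det = old_det + (v - 5) * C_11
Cofactor C_11 = 1
Want det = 0: 17 + (v - 5) * 1 = 0
  (v - 5) = -17 / 1 = -17
  v = 5 + (-17) = -12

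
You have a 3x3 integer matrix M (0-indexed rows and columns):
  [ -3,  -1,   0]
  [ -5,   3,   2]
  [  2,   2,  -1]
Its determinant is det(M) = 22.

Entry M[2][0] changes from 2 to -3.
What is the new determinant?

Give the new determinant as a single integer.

Answer: 32

Derivation:
det is linear in row 2: changing M[2][0] by delta changes det by delta * cofactor(2,0).
Cofactor C_20 = (-1)^(2+0) * minor(2,0) = -2
Entry delta = -3 - 2 = -5
Det delta = -5 * -2 = 10
New det = 22 + 10 = 32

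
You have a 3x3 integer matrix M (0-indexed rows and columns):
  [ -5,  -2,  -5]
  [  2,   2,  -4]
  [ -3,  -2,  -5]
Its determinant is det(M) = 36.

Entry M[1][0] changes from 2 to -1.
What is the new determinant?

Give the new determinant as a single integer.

det is linear in row 1: changing M[1][0] by delta changes det by delta * cofactor(1,0).
Cofactor C_10 = (-1)^(1+0) * minor(1,0) = 0
Entry delta = -1 - 2 = -3
Det delta = -3 * 0 = 0
New det = 36 + 0 = 36

Answer: 36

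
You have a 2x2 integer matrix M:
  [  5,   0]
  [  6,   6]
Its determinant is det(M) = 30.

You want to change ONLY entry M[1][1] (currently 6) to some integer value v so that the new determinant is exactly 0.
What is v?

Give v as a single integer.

det is linear in entry M[1][1]: det = old_det + (v - 6) * C_11
Cofactor C_11 = 5
Want det = 0: 30 + (v - 6) * 5 = 0
  (v - 6) = -30 / 5 = -6
  v = 6 + (-6) = 0

Answer: 0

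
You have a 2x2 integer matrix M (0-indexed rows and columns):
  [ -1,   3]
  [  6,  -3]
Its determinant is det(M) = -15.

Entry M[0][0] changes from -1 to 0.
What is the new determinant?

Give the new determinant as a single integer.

det is linear in row 0: changing M[0][0] by delta changes det by delta * cofactor(0,0).
Cofactor C_00 = (-1)^(0+0) * minor(0,0) = -3
Entry delta = 0 - -1 = 1
Det delta = 1 * -3 = -3
New det = -15 + -3 = -18

Answer: -18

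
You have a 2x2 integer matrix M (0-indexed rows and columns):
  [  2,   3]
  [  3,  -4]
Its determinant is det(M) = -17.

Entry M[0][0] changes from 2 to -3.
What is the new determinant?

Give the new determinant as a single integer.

det is linear in row 0: changing M[0][0] by delta changes det by delta * cofactor(0,0).
Cofactor C_00 = (-1)^(0+0) * minor(0,0) = -4
Entry delta = -3 - 2 = -5
Det delta = -5 * -4 = 20
New det = -17 + 20 = 3

Answer: 3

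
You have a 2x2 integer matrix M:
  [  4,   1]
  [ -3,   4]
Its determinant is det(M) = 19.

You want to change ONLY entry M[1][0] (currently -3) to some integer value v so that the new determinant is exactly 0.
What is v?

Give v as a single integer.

det is linear in entry M[1][0]: det = old_det + (v - -3) * C_10
Cofactor C_10 = -1
Want det = 0: 19 + (v - -3) * -1 = 0
  (v - -3) = -19 / -1 = 19
  v = -3 + (19) = 16

Answer: 16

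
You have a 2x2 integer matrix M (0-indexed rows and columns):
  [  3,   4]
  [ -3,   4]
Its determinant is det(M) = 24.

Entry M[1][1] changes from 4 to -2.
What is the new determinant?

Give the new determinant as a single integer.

Answer: 6

Derivation:
det is linear in row 1: changing M[1][1] by delta changes det by delta * cofactor(1,1).
Cofactor C_11 = (-1)^(1+1) * minor(1,1) = 3
Entry delta = -2 - 4 = -6
Det delta = -6 * 3 = -18
New det = 24 + -18 = 6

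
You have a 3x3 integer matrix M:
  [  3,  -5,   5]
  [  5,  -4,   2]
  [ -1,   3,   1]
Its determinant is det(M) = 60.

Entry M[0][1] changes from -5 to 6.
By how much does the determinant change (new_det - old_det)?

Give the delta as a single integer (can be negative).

Answer: -77

Derivation:
Cofactor C_01 = -7
Entry delta = 6 - -5 = 11
Det delta = entry_delta * cofactor = 11 * -7 = -77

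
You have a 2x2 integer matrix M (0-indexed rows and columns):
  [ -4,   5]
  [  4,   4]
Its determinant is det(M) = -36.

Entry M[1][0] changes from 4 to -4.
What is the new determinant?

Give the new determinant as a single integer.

Answer: 4

Derivation:
det is linear in row 1: changing M[1][0] by delta changes det by delta * cofactor(1,0).
Cofactor C_10 = (-1)^(1+0) * minor(1,0) = -5
Entry delta = -4 - 4 = -8
Det delta = -8 * -5 = 40
New det = -36 + 40 = 4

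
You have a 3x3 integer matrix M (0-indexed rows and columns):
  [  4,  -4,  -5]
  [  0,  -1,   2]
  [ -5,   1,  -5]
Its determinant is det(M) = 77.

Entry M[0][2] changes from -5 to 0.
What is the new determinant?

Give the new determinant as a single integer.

det is linear in row 0: changing M[0][2] by delta changes det by delta * cofactor(0,2).
Cofactor C_02 = (-1)^(0+2) * minor(0,2) = -5
Entry delta = 0 - -5 = 5
Det delta = 5 * -5 = -25
New det = 77 + -25 = 52

Answer: 52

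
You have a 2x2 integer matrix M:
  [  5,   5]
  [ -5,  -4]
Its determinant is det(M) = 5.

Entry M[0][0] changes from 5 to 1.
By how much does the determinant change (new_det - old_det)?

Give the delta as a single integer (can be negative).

Cofactor C_00 = -4
Entry delta = 1 - 5 = -4
Det delta = entry_delta * cofactor = -4 * -4 = 16

Answer: 16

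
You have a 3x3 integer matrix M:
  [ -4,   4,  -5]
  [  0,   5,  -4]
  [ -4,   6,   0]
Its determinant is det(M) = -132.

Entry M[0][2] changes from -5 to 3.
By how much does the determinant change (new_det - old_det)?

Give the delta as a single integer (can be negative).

Cofactor C_02 = 20
Entry delta = 3 - -5 = 8
Det delta = entry_delta * cofactor = 8 * 20 = 160

Answer: 160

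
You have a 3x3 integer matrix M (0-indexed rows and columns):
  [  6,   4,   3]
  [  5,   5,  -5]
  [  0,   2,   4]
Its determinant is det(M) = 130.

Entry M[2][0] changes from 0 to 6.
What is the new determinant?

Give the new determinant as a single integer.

Answer: -80

Derivation:
det is linear in row 2: changing M[2][0] by delta changes det by delta * cofactor(2,0).
Cofactor C_20 = (-1)^(2+0) * minor(2,0) = -35
Entry delta = 6 - 0 = 6
Det delta = 6 * -35 = -210
New det = 130 + -210 = -80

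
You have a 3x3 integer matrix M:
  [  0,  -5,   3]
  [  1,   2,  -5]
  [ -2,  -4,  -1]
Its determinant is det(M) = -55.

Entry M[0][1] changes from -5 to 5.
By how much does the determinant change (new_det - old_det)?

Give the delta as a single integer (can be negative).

Cofactor C_01 = 11
Entry delta = 5 - -5 = 10
Det delta = entry_delta * cofactor = 10 * 11 = 110

Answer: 110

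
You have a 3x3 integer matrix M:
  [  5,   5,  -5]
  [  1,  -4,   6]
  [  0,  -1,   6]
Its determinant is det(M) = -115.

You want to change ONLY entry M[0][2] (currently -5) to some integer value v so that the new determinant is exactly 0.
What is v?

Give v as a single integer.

Answer: -120

Derivation:
det is linear in entry M[0][2]: det = old_det + (v - -5) * C_02
Cofactor C_02 = -1
Want det = 0: -115 + (v - -5) * -1 = 0
  (v - -5) = 115 / -1 = -115
  v = -5 + (-115) = -120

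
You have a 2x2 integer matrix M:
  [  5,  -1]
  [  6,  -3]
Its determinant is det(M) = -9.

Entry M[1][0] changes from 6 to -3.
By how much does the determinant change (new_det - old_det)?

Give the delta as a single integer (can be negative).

Cofactor C_10 = 1
Entry delta = -3 - 6 = -9
Det delta = entry_delta * cofactor = -9 * 1 = -9

Answer: -9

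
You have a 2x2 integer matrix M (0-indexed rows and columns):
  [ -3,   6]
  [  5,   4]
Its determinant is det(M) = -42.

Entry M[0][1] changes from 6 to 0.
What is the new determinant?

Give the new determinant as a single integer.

Answer: -12

Derivation:
det is linear in row 0: changing M[0][1] by delta changes det by delta * cofactor(0,1).
Cofactor C_01 = (-1)^(0+1) * minor(0,1) = -5
Entry delta = 0 - 6 = -6
Det delta = -6 * -5 = 30
New det = -42 + 30 = -12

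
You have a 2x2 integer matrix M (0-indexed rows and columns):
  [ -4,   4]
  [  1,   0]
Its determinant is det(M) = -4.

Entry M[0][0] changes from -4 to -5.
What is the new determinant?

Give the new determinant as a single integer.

Answer: -4

Derivation:
det is linear in row 0: changing M[0][0] by delta changes det by delta * cofactor(0,0).
Cofactor C_00 = (-1)^(0+0) * minor(0,0) = 0
Entry delta = -5 - -4 = -1
Det delta = -1 * 0 = 0
New det = -4 + 0 = -4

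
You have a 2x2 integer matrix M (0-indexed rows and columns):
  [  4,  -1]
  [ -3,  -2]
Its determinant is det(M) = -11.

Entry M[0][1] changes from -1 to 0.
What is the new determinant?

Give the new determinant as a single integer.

Answer: -8

Derivation:
det is linear in row 0: changing M[0][1] by delta changes det by delta * cofactor(0,1).
Cofactor C_01 = (-1)^(0+1) * minor(0,1) = 3
Entry delta = 0 - -1 = 1
Det delta = 1 * 3 = 3
New det = -11 + 3 = -8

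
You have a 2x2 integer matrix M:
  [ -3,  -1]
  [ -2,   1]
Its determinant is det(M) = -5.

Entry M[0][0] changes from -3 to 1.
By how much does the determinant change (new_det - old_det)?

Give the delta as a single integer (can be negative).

Answer: 4

Derivation:
Cofactor C_00 = 1
Entry delta = 1 - -3 = 4
Det delta = entry_delta * cofactor = 4 * 1 = 4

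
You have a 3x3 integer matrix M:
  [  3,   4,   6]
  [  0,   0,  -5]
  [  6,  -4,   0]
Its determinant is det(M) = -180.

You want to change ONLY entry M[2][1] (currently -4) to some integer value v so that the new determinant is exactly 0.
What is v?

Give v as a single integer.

Answer: 8

Derivation:
det is linear in entry M[2][1]: det = old_det + (v - -4) * C_21
Cofactor C_21 = 15
Want det = 0: -180 + (v - -4) * 15 = 0
  (v - -4) = 180 / 15 = 12
  v = -4 + (12) = 8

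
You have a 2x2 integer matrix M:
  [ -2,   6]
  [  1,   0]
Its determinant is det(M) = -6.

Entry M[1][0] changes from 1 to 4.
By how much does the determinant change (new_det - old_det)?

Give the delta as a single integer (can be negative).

Cofactor C_10 = -6
Entry delta = 4 - 1 = 3
Det delta = entry_delta * cofactor = 3 * -6 = -18

Answer: -18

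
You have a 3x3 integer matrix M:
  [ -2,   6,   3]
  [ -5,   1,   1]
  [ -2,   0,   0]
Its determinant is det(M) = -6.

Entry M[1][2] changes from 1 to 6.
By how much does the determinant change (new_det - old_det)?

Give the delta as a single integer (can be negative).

Answer: -60

Derivation:
Cofactor C_12 = -12
Entry delta = 6 - 1 = 5
Det delta = entry_delta * cofactor = 5 * -12 = -60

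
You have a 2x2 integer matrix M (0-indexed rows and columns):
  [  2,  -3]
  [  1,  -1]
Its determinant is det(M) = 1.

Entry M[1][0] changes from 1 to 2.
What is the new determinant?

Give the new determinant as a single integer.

det is linear in row 1: changing M[1][0] by delta changes det by delta * cofactor(1,0).
Cofactor C_10 = (-1)^(1+0) * minor(1,0) = 3
Entry delta = 2 - 1 = 1
Det delta = 1 * 3 = 3
New det = 1 + 3 = 4

Answer: 4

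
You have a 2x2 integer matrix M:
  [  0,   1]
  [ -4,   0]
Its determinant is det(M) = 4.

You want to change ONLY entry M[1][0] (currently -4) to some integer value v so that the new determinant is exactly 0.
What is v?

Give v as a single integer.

Answer: 0

Derivation:
det is linear in entry M[1][0]: det = old_det + (v - -4) * C_10
Cofactor C_10 = -1
Want det = 0: 4 + (v - -4) * -1 = 0
  (v - -4) = -4 / -1 = 4
  v = -4 + (4) = 0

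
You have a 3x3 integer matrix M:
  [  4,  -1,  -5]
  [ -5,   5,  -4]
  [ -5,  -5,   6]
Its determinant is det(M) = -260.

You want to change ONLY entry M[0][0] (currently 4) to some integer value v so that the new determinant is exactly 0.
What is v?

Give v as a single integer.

Answer: 30

Derivation:
det is linear in entry M[0][0]: det = old_det + (v - 4) * C_00
Cofactor C_00 = 10
Want det = 0: -260 + (v - 4) * 10 = 0
  (v - 4) = 260 / 10 = 26
  v = 4 + (26) = 30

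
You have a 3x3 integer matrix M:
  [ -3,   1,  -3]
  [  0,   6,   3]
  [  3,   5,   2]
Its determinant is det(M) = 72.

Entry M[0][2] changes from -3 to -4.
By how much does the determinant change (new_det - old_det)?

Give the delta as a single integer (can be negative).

Answer: 18

Derivation:
Cofactor C_02 = -18
Entry delta = -4 - -3 = -1
Det delta = entry_delta * cofactor = -1 * -18 = 18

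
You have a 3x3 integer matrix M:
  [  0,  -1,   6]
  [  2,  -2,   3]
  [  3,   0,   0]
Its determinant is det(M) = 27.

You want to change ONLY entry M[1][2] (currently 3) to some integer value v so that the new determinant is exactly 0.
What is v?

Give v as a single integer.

Answer: 12

Derivation:
det is linear in entry M[1][2]: det = old_det + (v - 3) * C_12
Cofactor C_12 = -3
Want det = 0: 27 + (v - 3) * -3 = 0
  (v - 3) = -27 / -3 = 9
  v = 3 + (9) = 12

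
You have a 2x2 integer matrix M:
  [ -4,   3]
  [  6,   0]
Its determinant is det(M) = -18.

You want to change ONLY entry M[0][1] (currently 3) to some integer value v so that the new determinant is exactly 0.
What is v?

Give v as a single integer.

Answer: 0

Derivation:
det is linear in entry M[0][1]: det = old_det + (v - 3) * C_01
Cofactor C_01 = -6
Want det = 0: -18 + (v - 3) * -6 = 0
  (v - 3) = 18 / -6 = -3
  v = 3 + (-3) = 0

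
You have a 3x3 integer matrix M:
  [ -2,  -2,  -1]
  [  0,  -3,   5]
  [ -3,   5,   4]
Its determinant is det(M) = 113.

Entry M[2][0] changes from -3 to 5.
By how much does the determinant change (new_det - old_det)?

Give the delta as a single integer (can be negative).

Answer: -104

Derivation:
Cofactor C_20 = -13
Entry delta = 5 - -3 = 8
Det delta = entry_delta * cofactor = 8 * -13 = -104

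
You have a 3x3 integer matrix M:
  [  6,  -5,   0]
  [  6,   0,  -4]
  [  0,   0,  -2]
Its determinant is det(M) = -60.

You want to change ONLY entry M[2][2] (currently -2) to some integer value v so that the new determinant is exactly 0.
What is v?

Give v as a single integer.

det is linear in entry M[2][2]: det = old_det + (v - -2) * C_22
Cofactor C_22 = 30
Want det = 0: -60 + (v - -2) * 30 = 0
  (v - -2) = 60 / 30 = 2
  v = -2 + (2) = 0

Answer: 0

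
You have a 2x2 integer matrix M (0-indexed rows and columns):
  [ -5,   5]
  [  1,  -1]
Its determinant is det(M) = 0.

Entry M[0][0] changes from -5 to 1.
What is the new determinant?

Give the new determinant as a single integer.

det is linear in row 0: changing M[0][0] by delta changes det by delta * cofactor(0,0).
Cofactor C_00 = (-1)^(0+0) * minor(0,0) = -1
Entry delta = 1 - -5 = 6
Det delta = 6 * -1 = -6
New det = 0 + -6 = -6

Answer: -6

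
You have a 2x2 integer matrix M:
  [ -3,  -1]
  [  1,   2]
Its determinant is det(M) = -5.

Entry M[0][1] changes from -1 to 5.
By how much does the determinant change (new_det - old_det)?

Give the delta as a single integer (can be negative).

Cofactor C_01 = -1
Entry delta = 5 - -1 = 6
Det delta = entry_delta * cofactor = 6 * -1 = -6

Answer: -6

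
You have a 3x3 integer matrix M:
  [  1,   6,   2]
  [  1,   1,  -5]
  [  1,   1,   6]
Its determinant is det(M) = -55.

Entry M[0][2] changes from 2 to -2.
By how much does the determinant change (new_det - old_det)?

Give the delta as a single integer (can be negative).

Answer: 0

Derivation:
Cofactor C_02 = 0
Entry delta = -2 - 2 = -4
Det delta = entry_delta * cofactor = -4 * 0 = 0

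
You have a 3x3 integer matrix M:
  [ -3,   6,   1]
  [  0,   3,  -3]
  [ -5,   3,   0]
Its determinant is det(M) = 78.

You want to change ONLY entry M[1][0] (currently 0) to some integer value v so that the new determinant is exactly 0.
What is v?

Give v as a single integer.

Answer: -26

Derivation:
det is linear in entry M[1][0]: det = old_det + (v - 0) * C_10
Cofactor C_10 = 3
Want det = 0: 78 + (v - 0) * 3 = 0
  (v - 0) = -78 / 3 = -26
  v = 0 + (-26) = -26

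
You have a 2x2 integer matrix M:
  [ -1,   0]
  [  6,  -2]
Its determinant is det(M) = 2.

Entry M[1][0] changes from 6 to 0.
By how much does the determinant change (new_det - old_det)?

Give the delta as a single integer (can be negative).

Answer: 0

Derivation:
Cofactor C_10 = 0
Entry delta = 0 - 6 = -6
Det delta = entry_delta * cofactor = -6 * 0 = 0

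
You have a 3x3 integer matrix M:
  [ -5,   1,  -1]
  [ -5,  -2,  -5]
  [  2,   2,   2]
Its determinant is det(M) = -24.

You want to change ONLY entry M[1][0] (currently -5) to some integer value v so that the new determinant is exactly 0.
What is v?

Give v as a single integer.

det is linear in entry M[1][0]: det = old_det + (v - -5) * C_10
Cofactor C_10 = -4
Want det = 0: -24 + (v - -5) * -4 = 0
  (v - -5) = 24 / -4 = -6
  v = -5 + (-6) = -11

Answer: -11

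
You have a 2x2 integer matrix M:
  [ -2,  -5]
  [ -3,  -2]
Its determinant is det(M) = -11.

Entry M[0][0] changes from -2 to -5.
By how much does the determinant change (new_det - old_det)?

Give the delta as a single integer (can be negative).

Cofactor C_00 = -2
Entry delta = -5 - -2 = -3
Det delta = entry_delta * cofactor = -3 * -2 = 6

Answer: 6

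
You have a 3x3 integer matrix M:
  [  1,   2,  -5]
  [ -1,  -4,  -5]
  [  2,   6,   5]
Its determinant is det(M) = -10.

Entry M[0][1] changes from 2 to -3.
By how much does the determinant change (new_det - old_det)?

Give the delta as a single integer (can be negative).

Answer: 25

Derivation:
Cofactor C_01 = -5
Entry delta = -3 - 2 = -5
Det delta = entry_delta * cofactor = -5 * -5 = 25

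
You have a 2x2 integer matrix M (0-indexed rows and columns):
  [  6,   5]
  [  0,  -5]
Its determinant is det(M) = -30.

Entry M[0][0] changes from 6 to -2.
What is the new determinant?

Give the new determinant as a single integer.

Answer: 10

Derivation:
det is linear in row 0: changing M[0][0] by delta changes det by delta * cofactor(0,0).
Cofactor C_00 = (-1)^(0+0) * minor(0,0) = -5
Entry delta = -2 - 6 = -8
Det delta = -8 * -5 = 40
New det = -30 + 40 = 10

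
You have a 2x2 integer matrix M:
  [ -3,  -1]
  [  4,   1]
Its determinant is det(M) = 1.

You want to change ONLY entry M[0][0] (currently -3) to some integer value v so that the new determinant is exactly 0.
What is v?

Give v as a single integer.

Answer: -4

Derivation:
det is linear in entry M[0][0]: det = old_det + (v - -3) * C_00
Cofactor C_00 = 1
Want det = 0: 1 + (v - -3) * 1 = 0
  (v - -3) = -1 / 1 = -1
  v = -3 + (-1) = -4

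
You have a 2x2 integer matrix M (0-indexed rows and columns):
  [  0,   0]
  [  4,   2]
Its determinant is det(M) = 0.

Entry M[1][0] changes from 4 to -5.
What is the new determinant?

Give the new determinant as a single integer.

det is linear in row 1: changing M[1][0] by delta changes det by delta * cofactor(1,0).
Cofactor C_10 = (-1)^(1+0) * minor(1,0) = 0
Entry delta = -5 - 4 = -9
Det delta = -9 * 0 = 0
New det = 0 + 0 = 0

Answer: 0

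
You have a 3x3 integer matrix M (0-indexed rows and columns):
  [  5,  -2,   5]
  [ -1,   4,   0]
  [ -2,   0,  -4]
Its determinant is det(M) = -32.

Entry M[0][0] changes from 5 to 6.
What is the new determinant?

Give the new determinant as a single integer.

Answer: -48

Derivation:
det is linear in row 0: changing M[0][0] by delta changes det by delta * cofactor(0,0).
Cofactor C_00 = (-1)^(0+0) * minor(0,0) = -16
Entry delta = 6 - 5 = 1
Det delta = 1 * -16 = -16
New det = -32 + -16 = -48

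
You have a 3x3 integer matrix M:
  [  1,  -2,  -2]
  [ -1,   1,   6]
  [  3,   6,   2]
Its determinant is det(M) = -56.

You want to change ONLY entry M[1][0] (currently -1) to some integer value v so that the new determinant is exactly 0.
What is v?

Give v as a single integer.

Answer: -8

Derivation:
det is linear in entry M[1][0]: det = old_det + (v - -1) * C_10
Cofactor C_10 = -8
Want det = 0: -56 + (v - -1) * -8 = 0
  (v - -1) = 56 / -8 = -7
  v = -1 + (-7) = -8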